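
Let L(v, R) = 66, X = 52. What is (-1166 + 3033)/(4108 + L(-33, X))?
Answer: 1867/4174 ≈ 0.44729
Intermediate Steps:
(-1166 + 3033)/(4108 + L(-33, X)) = (-1166 + 3033)/(4108 + 66) = 1867/4174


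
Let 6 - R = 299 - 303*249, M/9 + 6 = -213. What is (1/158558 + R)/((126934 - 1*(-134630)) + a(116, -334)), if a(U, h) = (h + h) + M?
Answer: 11916267933/41054630150 ≈ 0.29025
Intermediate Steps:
M = -1971 (M = -54 + 9*(-213) = -54 - 1917 = -1971)
a(U, h) = -1971 + 2*h (a(U, h) = (h + h) - 1971 = 2*h - 1971 = -1971 + 2*h)
R = 75154 (R = 6 - (299 - 303*249) = 6 - (299 - 75447) = 6 - 1*(-75148) = 6 + 75148 = 75154)
(1/158558 + R)/((126934 - 1*(-134630)) + a(116, -334)) = (1/158558 + 75154)/((126934 - 1*(-134630)) + (-1971 + 2*(-334))) = (1/158558 + 75154)/((126934 + 134630) + (-1971 - 668)) = 11916267933/(158558*(261564 - 2639)) = (11916267933/158558)/258925 = (11916267933/158558)*(1/258925) = 11916267933/41054630150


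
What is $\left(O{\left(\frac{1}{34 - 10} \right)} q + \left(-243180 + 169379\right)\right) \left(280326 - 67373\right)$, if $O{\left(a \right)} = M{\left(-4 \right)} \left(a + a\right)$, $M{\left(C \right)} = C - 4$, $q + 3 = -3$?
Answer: $-15715292541$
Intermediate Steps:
$q = -6$ ($q = -3 - 3 = -6$)
$M{\left(C \right)} = -4 + C$
$O{\left(a \right)} = - 16 a$ ($O{\left(a \right)} = \left(-4 - 4\right) \left(a + a\right) = - 8 \cdot 2 a = - 16 a$)
$\left(O{\left(\frac{1}{34 - 10} \right)} q + \left(-243180 + 169379\right)\right) \left(280326 - 67373\right) = \left(- \frac{16}{34 - 10} \left(-6\right) + \left(-243180 + 169379\right)\right) \left(280326 - 67373\right) = \left(- \frac{16}{24} \left(-6\right) - 73801\right) 212953 = \left(\left(-16\right) \frac{1}{24} \left(-6\right) - 73801\right) 212953 = \left(\left(- \frac{2}{3}\right) \left(-6\right) - 73801\right) 212953 = \left(4 - 73801\right) 212953 = \left(-73797\right) 212953 = -15715292541$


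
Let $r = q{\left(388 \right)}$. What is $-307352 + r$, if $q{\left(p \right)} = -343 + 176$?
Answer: $-307519$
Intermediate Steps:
$q{\left(p \right)} = -167$
$r = -167$
$-307352 + r = -307352 - 167 = -307519$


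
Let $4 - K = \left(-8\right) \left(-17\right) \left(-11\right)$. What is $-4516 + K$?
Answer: $-3016$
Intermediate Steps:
$K = 1500$ ($K = 4 - \left(-8\right) \left(-17\right) \left(-11\right) = 4 - 136 \left(-11\right) = 4 - -1496 = 4 + 1496 = 1500$)
$-4516 + K = -4516 + 1500 = -3016$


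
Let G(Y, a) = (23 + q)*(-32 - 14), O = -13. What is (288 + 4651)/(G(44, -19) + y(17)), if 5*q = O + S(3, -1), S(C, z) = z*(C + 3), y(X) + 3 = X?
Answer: -24695/4346 ≈ -5.6822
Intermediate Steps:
y(X) = -3 + X
S(C, z) = z*(3 + C)
q = -19/5 (q = (-13 - (3 + 3))/5 = (-13 - 1*6)/5 = (-13 - 6)/5 = (⅕)*(-19) = -19/5 ≈ -3.8000)
G(Y, a) = -4416/5 (G(Y, a) = (23 - 19/5)*(-32 - 14) = (96/5)*(-46) = -4416/5)
(288 + 4651)/(G(44, -19) + y(17)) = (288 + 4651)/(-4416/5 + (-3 + 17)) = 4939/(-4416/5 + 14) = 4939/(-4346/5) = 4939*(-5/4346) = -24695/4346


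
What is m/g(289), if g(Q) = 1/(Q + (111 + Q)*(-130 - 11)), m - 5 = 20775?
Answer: -1165986580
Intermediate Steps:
m = 20780 (m = 5 + 20775 = 20780)
g(Q) = 1/(-15651 - 140*Q) (g(Q) = 1/(Q + (111 + Q)*(-141)) = 1/(Q + (-15651 - 141*Q)) = 1/(-15651 - 140*Q))
m/g(289) = 20780/((-1/(15651 + 140*289))) = 20780/((-1/(15651 + 40460))) = 20780/((-1/56111)) = 20780/((-1*1/56111)) = 20780/(-1/56111) = 20780*(-56111) = -1165986580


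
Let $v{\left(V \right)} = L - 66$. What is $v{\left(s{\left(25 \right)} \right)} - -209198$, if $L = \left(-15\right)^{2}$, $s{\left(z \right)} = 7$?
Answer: $209357$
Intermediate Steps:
$L = 225$
$v{\left(V \right)} = 159$ ($v{\left(V \right)} = 225 - 66 = 159$)
$v{\left(s{\left(25 \right)} \right)} - -209198 = 159 - -209198 = 159 + 209198 = 209357$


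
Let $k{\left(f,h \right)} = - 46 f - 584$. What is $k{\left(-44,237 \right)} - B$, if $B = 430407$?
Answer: $-428967$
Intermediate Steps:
$k{\left(f,h \right)} = -584 - 46 f$
$k{\left(-44,237 \right)} - B = \left(-584 - -2024\right) - 430407 = \left(-584 + 2024\right) - 430407 = 1440 - 430407 = -428967$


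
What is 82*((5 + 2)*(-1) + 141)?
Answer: 10988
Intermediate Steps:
82*((5 + 2)*(-1) + 141) = 82*(7*(-1) + 141) = 82*(-7 + 141) = 82*134 = 10988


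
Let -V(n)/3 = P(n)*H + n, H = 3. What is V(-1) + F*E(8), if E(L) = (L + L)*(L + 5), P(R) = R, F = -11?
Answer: -2276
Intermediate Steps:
V(n) = -12*n (V(n) = -3*(n*3 + n) = -3*(3*n + n) = -12*n)
E(L) = 2*L*(5 + L) (E(L) = (2*L)*(5 + L) = 2*L*(5 + L))
V(-1) + F*E(8) = -12*(-1) - 22*8*(5 + 8) = 12 - 22*8*13 = 12 - 11*208 = 12 - 2288 = -2276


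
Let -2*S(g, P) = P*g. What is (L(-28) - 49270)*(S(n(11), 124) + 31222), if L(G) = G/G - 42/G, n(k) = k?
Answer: -1504629450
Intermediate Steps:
S(g, P) = -P*g/2
L(G) = 1 - 42/G
(L(-28) - 49270)*(S(n(11), 124) + 31222) = ((-42 - 28)/(-28) - 49270)*(-½*124*11 + 31222) = (-1/28*(-70) - 49270)*(-682 + 31222) = (5/2 - 49270)*30540 = -98535/2*30540 = -1504629450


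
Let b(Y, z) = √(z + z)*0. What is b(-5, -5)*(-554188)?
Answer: 0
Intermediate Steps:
b(Y, z) = 0 (b(Y, z) = √(2*z)*0 = (√2*√z)*0 = 0)
b(-5, -5)*(-554188) = 0*(-554188) = 0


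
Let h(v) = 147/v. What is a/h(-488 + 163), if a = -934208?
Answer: 303617600/147 ≈ 2.0654e+6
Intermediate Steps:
a/h(-488 + 163) = -934208/(147/(-488 + 163)) = -934208/(147/(-325)) = -934208/(147*(-1/325)) = -934208/(-147/325) = -934208*(-325/147) = 303617600/147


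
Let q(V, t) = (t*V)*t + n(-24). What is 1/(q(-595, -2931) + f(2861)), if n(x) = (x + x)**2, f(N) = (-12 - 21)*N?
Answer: -1/5111594904 ≈ -1.9563e-10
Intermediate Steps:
f(N) = -33*N
n(x) = 4*x**2 (n(x) = (2*x)**2 = 4*x**2)
q(V, t) = 2304 + V*t**2 (q(V, t) = (t*V)*t + 4*(-24)**2 = (V*t)*t + 4*576 = V*t**2 + 2304 = 2304 + V*t**2)
1/(q(-595, -2931) + f(2861)) = 1/((2304 - 595*(-2931)**2) - 33*2861) = 1/((2304 - 595*8590761) - 94413) = 1/((2304 - 5111502795) - 94413) = 1/(-5111500491 - 94413) = 1/(-5111594904) = -1/5111594904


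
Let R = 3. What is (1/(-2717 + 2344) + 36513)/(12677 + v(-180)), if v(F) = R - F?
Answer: 3404837/1199195 ≈ 2.8393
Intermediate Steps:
v(F) = 3 - F
(1/(-2717 + 2344) + 36513)/(12677 + v(-180)) = (1/(-2717 + 2344) + 36513)/(12677 + (3 - 1*(-180))) = (1/(-373) + 36513)/(12677 + (3 + 180)) = (-1/373 + 36513)/(12677 + 183) = (13619348/373)/12860 = (13619348/373)*(1/12860) = 3404837/1199195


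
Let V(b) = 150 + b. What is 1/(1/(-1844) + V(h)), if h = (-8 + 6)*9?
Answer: 1844/243407 ≈ 0.0075758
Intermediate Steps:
h = -18 (h = -2*9 = -18)
1/(1/(-1844) + V(h)) = 1/(1/(-1844) + (150 - 18)) = 1/(-1/1844 + 132) = 1/(243407/1844) = 1844/243407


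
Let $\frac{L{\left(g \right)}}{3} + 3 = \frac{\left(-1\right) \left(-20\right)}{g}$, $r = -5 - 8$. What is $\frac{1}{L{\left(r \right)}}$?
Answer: $- \frac{13}{177} \approx -0.073446$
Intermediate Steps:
$r = -13$ ($r = -5 - 8 = -13$)
$L{\left(g \right)} = -9 + \frac{60}{g}$ ($L{\left(g \right)} = -9 + 3 \frac{\left(-1\right) \left(-20\right)}{g} = -9 + 3 \frac{20}{g} = -9 + \frac{60}{g}$)
$\frac{1}{L{\left(r \right)}} = \frac{1}{-9 + \frac{60}{-13}} = \frac{1}{-9 + 60 \left(- \frac{1}{13}\right)} = \frac{1}{-9 - \frac{60}{13}} = \frac{1}{- \frac{177}{13}} = - \frac{13}{177}$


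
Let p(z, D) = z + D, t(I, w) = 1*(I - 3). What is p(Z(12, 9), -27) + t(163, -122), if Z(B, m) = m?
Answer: 142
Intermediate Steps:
t(I, w) = -3 + I (t(I, w) = 1*(-3 + I) = -3 + I)
p(z, D) = D + z
p(Z(12, 9), -27) + t(163, -122) = (-27 + 9) + (-3 + 163) = -18 + 160 = 142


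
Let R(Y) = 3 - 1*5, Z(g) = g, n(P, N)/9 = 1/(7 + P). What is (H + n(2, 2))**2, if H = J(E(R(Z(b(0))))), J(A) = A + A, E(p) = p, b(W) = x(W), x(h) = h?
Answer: 9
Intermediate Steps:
b(W) = W
n(P, N) = 9/(7 + P)
R(Y) = -2 (R(Y) = 3 - 5 = -2)
J(A) = 2*A
H = -4 (H = 2*(-2) = -4)
(H + n(2, 2))**2 = (-4 + 9/(7 + 2))**2 = (-4 + 9/9)**2 = (-4 + 9*(1/9))**2 = (-4 + 1)**2 = (-3)**2 = 9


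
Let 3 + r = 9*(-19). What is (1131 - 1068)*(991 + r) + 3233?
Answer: 54704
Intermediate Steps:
r = -174 (r = -3 + 9*(-19) = -3 - 171 = -174)
(1131 - 1068)*(991 + r) + 3233 = (1131 - 1068)*(991 - 174) + 3233 = 63*817 + 3233 = 51471 + 3233 = 54704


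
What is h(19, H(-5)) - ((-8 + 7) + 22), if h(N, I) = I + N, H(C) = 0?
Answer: -2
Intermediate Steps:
h(19, H(-5)) - ((-8 + 7) + 22) = (0 + 19) - ((-8 + 7) + 22) = 19 - (-1 + 22) = 19 - 1*21 = 19 - 21 = -2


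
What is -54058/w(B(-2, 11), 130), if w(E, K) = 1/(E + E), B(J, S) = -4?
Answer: 432464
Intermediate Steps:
w(E, K) = 1/(2*E)
-54058/w(B(-2, 11), 130) = -54058/((1/2)/(-4)) = -54058/((1/2)*(-1/4)) = -54058/(-1/8) = -54058*(-8) = 432464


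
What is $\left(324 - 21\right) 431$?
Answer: $130593$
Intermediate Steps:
$\left(324 - 21\right) 431 = 303 \cdot 431 = 130593$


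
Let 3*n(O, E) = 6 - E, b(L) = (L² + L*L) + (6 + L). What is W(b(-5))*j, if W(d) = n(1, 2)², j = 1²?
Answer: 16/9 ≈ 1.7778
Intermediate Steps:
j = 1
b(L) = 6 + L + 2*L² (b(L) = (L² + L²) + (6 + L) = 2*L² + (6 + L) = 6 + L + 2*L²)
n(O, E) = 2 - E/3 (n(O, E) = (6 - E)/3 = 2 - E/3)
W(d) = 16/9 (W(d) = (2 - ⅓*2)² = (2 - ⅔)² = (4/3)² = 16/9)
W(b(-5))*j = (16/9)*1 = 16/9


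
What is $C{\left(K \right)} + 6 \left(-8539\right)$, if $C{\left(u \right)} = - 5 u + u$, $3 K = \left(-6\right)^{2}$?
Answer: $-51282$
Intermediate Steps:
$K = 12$ ($K = \frac{\left(-6\right)^{2}}{3} = \frac{1}{3} \cdot 36 = 12$)
$C{\left(u \right)} = - 4 u$
$C{\left(K \right)} + 6 \left(-8539\right) = \left(-4\right) 12 + 6 \left(-8539\right) = -48 - 51234 = -51282$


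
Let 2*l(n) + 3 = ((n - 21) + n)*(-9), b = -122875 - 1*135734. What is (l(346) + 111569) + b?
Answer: -150061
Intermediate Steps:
b = -258609 (b = -122875 - 135734 = -258609)
l(n) = 93 - 9*n (l(n) = -3/2 + (((n - 21) + n)*(-9))/2 = -3/2 + (((-21 + n) + n)*(-9))/2 = -3/2 + ((-21 + 2*n)*(-9))/2 = -3/2 + (189 - 18*n)/2 = -3/2 + (189/2 - 9*n) = 93 - 9*n)
(l(346) + 111569) + b = ((93 - 9*346) + 111569) - 258609 = ((93 - 3114) + 111569) - 258609 = (-3021 + 111569) - 258609 = 108548 - 258609 = -150061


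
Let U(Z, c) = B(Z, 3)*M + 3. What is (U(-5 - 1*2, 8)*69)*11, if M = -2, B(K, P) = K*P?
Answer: 34155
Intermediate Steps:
U(Z, c) = 3 - 6*Z (U(Z, c) = (Z*3)*(-2) + 3 = (3*Z)*(-2) + 3 = -6*Z + 3 = 3 - 6*Z)
(U(-5 - 1*2, 8)*69)*11 = ((3 - 6*(-5 - 1*2))*69)*11 = ((3 - 6*(-5 - 2))*69)*11 = ((3 - 6*(-7))*69)*11 = ((3 + 42)*69)*11 = (45*69)*11 = 3105*11 = 34155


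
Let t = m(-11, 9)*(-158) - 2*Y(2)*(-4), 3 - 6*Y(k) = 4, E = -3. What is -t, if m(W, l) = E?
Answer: -1418/3 ≈ -472.67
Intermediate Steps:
m(W, l) = -3
Y(k) = -⅙ (Y(k) = ½ - ⅙*4 = ½ - ⅔ = -⅙)
t = 1418/3 (t = -3*(-158) - 2*(-⅙)*(-4) = 474 + (⅓)*(-4) = 474 - 4/3 = 1418/3 ≈ 472.67)
-t = -1*1418/3 = -1418/3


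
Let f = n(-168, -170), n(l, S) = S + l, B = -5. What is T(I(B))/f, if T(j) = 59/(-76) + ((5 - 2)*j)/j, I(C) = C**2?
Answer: -1/152 ≈ -0.0065789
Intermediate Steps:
f = -338 (f = -170 - 168 = -338)
T(j) = 169/76 (T(j) = 59*(-1/76) + (3*j)/j = -59/76 + 3 = 169/76)
T(I(B))/f = (169/76)/(-338) = (169/76)*(-1/338) = -1/152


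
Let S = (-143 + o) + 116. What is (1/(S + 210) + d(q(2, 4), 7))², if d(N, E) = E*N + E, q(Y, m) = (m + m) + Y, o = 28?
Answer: 263997504/44521 ≈ 5929.7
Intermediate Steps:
q(Y, m) = Y + 2*m (q(Y, m) = 2*m + Y = Y + 2*m)
d(N, E) = E + E*N
S = 1 (S = (-143 + 28) + 116 = -115 + 116 = 1)
(1/(S + 210) + d(q(2, 4), 7))² = (1/(1 + 210) + 7*(1 + (2 + 2*4)))² = (1/211 + 7*(1 + (2 + 8)))² = (1/211 + 7*(1 + 10))² = (1/211 + 7*11)² = (1/211 + 77)² = (16248/211)² = 263997504/44521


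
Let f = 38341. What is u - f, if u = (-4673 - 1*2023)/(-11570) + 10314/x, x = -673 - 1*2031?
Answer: -23069425913/601640 ≈ -38344.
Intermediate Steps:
x = -2704 (x = -673 - 2031 = -2704)
u = -1946673/601640 (u = (-4673 - 1*2023)/(-11570) + 10314/(-2704) = (-4673 - 2023)*(-1/11570) + 10314*(-1/2704) = -6696*(-1/11570) - 5157/1352 = 3348/5785 - 5157/1352 = -1946673/601640 ≈ -3.2356)
u - f = -1946673/601640 - 1*38341 = -1946673/601640 - 38341 = -23069425913/601640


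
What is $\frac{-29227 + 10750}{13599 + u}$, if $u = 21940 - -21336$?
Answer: $- \frac{18477}{56875} \approx -0.32487$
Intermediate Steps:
$u = 43276$ ($u = 21940 + 21336 = 43276$)
$\frac{-29227 + 10750}{13599 + u} = \frac{-29227 + 10750}{13599 + 43276} = - \frac{18477}{56875}$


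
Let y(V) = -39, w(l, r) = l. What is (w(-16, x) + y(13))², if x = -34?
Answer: 3025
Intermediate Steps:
(w(-16, x) + y(13))² = (-16 - 39)² = (-55)² = 3025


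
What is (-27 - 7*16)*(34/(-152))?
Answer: 2363/76 ≈ 31.092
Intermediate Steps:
(-27 - 7*16)*(34/(-152)) = (-27 - 112)*(34*(-1/152)) = -139*(-17/76) = 2363/76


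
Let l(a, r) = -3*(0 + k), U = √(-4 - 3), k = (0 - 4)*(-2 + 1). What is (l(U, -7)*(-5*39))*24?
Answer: 56160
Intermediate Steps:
k = 4 (k = -4*(-1) = 4)
U = I*√7 (U = √(-7) = I*√7 ≈ 2.6458*I)
l(a, r) = -12 (l(a, r) = -3*(0 + 4) = -3*4 = -12)
(l(U, -7)*(-5*39))*24 = -(-60)*39*24 = -12*(-195)*24 = 2340*24 = 56160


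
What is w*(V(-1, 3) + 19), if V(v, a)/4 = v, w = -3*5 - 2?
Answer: -255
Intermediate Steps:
w = -17 (w = -15 - 2 = -17)
V(v, a) = 4*v
w*(V(-1, 3) + 19) = -17*(4*(-1) + 19) = -17*(-4 + 19) = -17*15 = -255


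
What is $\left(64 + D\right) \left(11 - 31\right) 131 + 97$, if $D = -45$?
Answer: $-49683$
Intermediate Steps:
$\left(64 + D\right) \left(11 - 31\right) 131 + 97 = \left(64 - 45\right) \left(11 - 31\right) 131 + 97 = 19 \left(-20\right) 131 + 97 = \left(-380\right) 131 + 97 = -49780 + 97 = -49683$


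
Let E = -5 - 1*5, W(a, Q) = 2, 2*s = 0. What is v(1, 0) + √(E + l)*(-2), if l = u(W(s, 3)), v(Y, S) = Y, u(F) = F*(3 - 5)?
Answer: 1 - 2*I*√14 ≈ 1.0 - 7.4833*I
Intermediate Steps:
s = 0 (s = (½)*0 = 0)
u(F) = -2*F (u(F) = F*(-2) = -2*F)
E = -10 (E = -5 - 5 = -10)
l = -4 (l = -2*2 = -4)
v(1, 0) + √(E + l)*(-2) = 1 + √(-10 - 4)*(-2) = 1 + √(-14)*(-2) = 1 + (I*√14)*(-2) = 1 - 2*I*√14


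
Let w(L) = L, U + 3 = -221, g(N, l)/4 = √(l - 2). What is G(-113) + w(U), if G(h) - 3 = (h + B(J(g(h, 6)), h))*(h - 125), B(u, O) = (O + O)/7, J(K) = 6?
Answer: 34357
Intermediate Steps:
g(N, l) = 4*√(-2 + l) (g(N, l) = 4*√(l - 2) = 4*√(-2 + l))
U = -224 (U = -3 - 221 = -224)
B(u, O) = 2*O/7 (B(u, O) = (2*O)*(⅐) = 2*O/7)
G(h) = 3 + 9*h*(-125 + h)/7 (G(h) = 3 + (h + 2*h/7)*(h - 125) = 3 + (9*h/7)*(-125 + h) = 3 + 9*h*(-125 + h)/7)
G(-113) + w(U) = (3 - 1125/7*(-113) + (9/7)*(-113)²) - 224 = (3 + 127125/7 + (9/7)*12769) - 224 = (3 + 127125/7 + 114921/7) - 224 = 34581 - 224 = 34357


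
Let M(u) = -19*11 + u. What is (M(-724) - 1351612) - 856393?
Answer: -2208938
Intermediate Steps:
M(u) = -209 + u
(M(-724) - 1351612) - 856393 = ((-209 - 724) - 1351612) - 856393 = (-933 - 1351612) - 856393 = -1352545 - 856393 = -2208938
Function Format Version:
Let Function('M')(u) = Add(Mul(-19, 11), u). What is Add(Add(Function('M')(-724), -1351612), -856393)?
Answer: -2208938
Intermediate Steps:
Function('M')(u) = Add(-209, u)
Add(Add(Function('M')(-724), -1351612), -856393) = Add(Add(Add(-209, -724), -1351612), -856393) = Add(Add(-933, -1351612), -856393) = Add(-1352545, -856393) = -2208938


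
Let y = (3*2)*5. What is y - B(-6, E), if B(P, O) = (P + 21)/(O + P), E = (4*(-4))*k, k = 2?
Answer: 1155/38 ≈ 30.395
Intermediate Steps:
E = -32 (E = (4*(-4))*2 = -16*2 = -32)
B(P, O) = (21 + P)/(O + P)
y = 30 (y = 6*5 = 30)
y - B(-6, E) = 30 - (21 - 6)/(-32 - 6) = 30 - 15/(-38) = 30 - (-1)*15/38 = 30 - 1*(-15/38) = 30 + 15/38 = 1155/38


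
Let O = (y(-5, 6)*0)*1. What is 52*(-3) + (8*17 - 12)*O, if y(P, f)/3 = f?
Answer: -156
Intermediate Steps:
y(P, f) = 3*f
O = 0 (O = ((3*6)*0)*1 = (18*0)*1 = 0*1 = 0)
52*(-3) + (8*17 - 12)*O = 52*(-3) + (8*17 - 12)*0 = -156 + (136 - 12)*0 = -156 + 124*0 = -156 + 0 = -156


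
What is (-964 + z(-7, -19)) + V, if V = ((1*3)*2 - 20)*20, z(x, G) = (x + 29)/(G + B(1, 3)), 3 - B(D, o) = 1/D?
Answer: -21170/17 ≈ -1245.3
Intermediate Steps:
B(D, o) = 3 - 1/D
z(x, G) = (29 + x)/(2 + G) (z(x, G) = (x + 29)/(G + (3 - 1/1)) = (29 + x)/(G + (3 - 1*1)) = (29 + x)/(G + (3 - 1)) = (29 + x)/(G + 2) = (29 + x)/(2 + G))
V = -280 (V = (3*2 - 20)*20 = (6 - 20)*20 = -14*20 = -280)
(-964 + z(-7, -19)) + V = (-964 + (29 - 7)/(2 - 19)) - 280 = (-964 + 22/(-17)) - 280 = (-964 - 1/17*22) - 280 = (-964 - 22/17) - 280 = -16410/17 - 280 = -21170/17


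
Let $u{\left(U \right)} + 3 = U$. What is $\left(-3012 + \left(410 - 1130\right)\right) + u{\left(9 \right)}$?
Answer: $-3726$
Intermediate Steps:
$u{\left(U \right)} = -3 + U$
$\left(-3012 + \left(410 - 1130\right)\right) + u{\left(9 \right)} = \left(-3012 + \left(410 - 1130\right)\right) + \left(-3 + 9\right) = \left(-3012 + \left(410 - 1130\right)\right) + 6 = \left(-3012 - 720\right) + 6 = -3732 + 6 = -3726$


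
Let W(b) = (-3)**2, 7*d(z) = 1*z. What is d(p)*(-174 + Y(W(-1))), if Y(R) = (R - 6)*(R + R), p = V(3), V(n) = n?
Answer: -360/7 ≈ -51.429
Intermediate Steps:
p = 3
d(z) = z/7 (d(z) = (1*z)/7 = z/7)
W(b) = 9
Y(R) = 2*R*(-6 + R) (Y(R) = (-6 + R)*(2*R) = 2*R*(-6 + R))
d(p)*(-174 + Y(W(-1))) = ((1/7)*3)*(-174 + 2*9*(-6 + 9)) = 3*(-174 + 2*9*3)/7 = 3*(-174 + 54)/7 = (3/7)*(-120) = -360/7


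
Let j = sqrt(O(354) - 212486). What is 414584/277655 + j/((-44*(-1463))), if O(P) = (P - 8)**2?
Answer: 414584/277655 + I*sqrt(92770)/64372 ≈ 1.4932 + 0.0047316*I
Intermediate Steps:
O(P) = (-8 + P)**2
j = I*sqrt(92770) (j = sqrt((-8 + 354)**2 - 212486) = sqrt(346**2 - 212486) = sqrt(119716 - 212486) = sqrt(-92770) = I*sqrt(92770) ≈ 304.58*I)
414584/277655 + j/((-44*(-1463))) = 414584/277655 + (I*sqrt(92770))/((-44*(-1463))) = 414584*(1/277655) + (I*sqrt(92770))/64372 = 414584/277655 + (I*sqrt(92770))*(1/64372) = 414584/277655 + I*sqrt(92770)/64372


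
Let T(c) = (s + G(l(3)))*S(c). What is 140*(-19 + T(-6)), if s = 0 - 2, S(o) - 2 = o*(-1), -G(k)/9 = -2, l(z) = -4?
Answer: 15260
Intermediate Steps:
G(k) = 18 (G(k) = -9*(-2) = 18)
S(o) = 2 - o (S(o) = 2 + o*(-1) = 2 - o)
s = -2
T(c) = 32 - 16*c (T(c) = (-2 + 18)*(2 - c) = 16*(2 - c) = 32 - 16*c)
140*(-19 + T(-6)) = 140*(-19 + (32 - 16*(-6))) = 140*(-19 + (32 + 96)) = 140*(-19 + 128) = 140*109 = 15260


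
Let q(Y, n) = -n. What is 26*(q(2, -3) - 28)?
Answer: -650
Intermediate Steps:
26*(q(2, -3) - 28) = 26*(-1*(-3) - 28) = 26*(3 - 28) = 26*(-25) = -650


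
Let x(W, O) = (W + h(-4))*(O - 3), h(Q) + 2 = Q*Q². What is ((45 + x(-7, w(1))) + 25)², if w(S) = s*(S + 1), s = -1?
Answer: 189225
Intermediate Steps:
w(S) = -1 - S (w(S) = -(S + 1) = -(1 + S) = -1 - S)
h(Q) = -2 + Q³ (h(Q) = -2 + Q*Q² = -2 + Q³)
x(W, O) = (-66 + W)*(-3 + O) (x(W, O) = (W + (-2 + (-4)³))*(O - 3) = (W + (-2 - 64))*(-3 + O) = (W - 66)*(-3 + O) = (-66 + W)*(-3 + O))
((45 + x(-7, w(1))) + 25)² = ((45 + (198 - 66*(-1 - 1*1) - 3*(-7) + (-1 - 1*1)*(-7))) + 25)² = ((45 + (198 - 66*(-1 - 1) + 21 + (-1 - 1)*(-7))) + 25)² = ((45 + (198 - 66*(-2) + 21 - 2*(-7))) + 25)² = ((45 + (198 + 132 + 21 + 14)) + 25)² = ((45 + 365) + 25)² = (410 + 25)² = 435² = 189225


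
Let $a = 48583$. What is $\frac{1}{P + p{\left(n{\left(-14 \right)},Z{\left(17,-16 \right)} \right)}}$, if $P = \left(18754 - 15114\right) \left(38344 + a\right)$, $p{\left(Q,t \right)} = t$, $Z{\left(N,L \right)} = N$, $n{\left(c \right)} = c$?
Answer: $\frac{1}{316414297} \approx 3.1604 \cdot 10^{-9}$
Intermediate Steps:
$P = 316414280$ ($P = \left(18754 - 15114\right) \left(38344 + 48583\right) = 3640 \cdot 86927 = 316414280$)
$\frac{1}{P + p{\left(n{\left(-14 \right)},Z{\left(17,-16 \right)} \right)}} = \frac{1}{316414280 + 17} = \frac{1}{316414297}$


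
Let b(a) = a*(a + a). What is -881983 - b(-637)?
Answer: -1693521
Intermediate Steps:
b(a) = 2*a² (b(a) = a*(2*a) = 2*a²)
-881983 - b(-637) = -881983 - 2*(-637)² = -881983 - 2*405769 = -881983 - 1*811538 = -881983 - 811538 = -1693521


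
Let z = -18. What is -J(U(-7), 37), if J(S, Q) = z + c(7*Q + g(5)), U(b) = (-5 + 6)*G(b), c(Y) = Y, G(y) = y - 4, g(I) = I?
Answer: -246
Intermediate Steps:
G(y) = -4 + y
U(b) = -4 + b (U(b) = (-5 + 6)*(-4 + b) = 1*(-4 + b) = -4 + b)
J(S, Q) = -13 + 7*Q (J(S, Q) = -18 + (7*Q + 5) = -18 + (5 + 7*Q) = -13 + 7*Q)
-J(U(-7), 37) = -(-13 + 7*37) = -(-13 + 259) = -1*246 = -246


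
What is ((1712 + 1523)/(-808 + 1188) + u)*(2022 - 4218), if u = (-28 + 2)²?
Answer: -28560627/19 ≈ -1.5032e+6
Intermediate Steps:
u = 676 (u = (-26)² = 676)
((1712 + 1523)/(-808 + 1188) + u)*(2022 - 4218) = ((1712 + 1523)/(-808 + 1188) + 676)*(2022 - 4218) = (3235/380 + 676)*(-2196) = (3235*(1/380) + 676)*(-2196) = (647/76 + 676)*(-2196) = (52023/76)*(-2196) = -28560627/19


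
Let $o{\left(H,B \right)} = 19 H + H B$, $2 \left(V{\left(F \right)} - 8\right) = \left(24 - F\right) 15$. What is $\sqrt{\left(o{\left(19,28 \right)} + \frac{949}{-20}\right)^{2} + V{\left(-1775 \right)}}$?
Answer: $\frac{\sqrt{291382121}}{20} \approx 853.5$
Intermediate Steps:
$V{\left(F \right)} = 188 - \frac{15 F}{2}$ ($V{\left(F \right)} = 8 + \frac{\left(24 - F\right) 15}{2} = 8 + \frac{360 - 15 F}{2} = 8 - \left(-180 + \frac{15 F}{2}\right) = 188 - \frac{15 F}{2}$)
$o{\left(H,B \right)} = 19 H + B H$
$\sqrt{\left(o{\left(19,28 \right)} + \frac{949}{-20}\right)^{2} + V{\left(-1775 \right)}} = \sqrt{\left(19 \left(19 + 28\right) + \frac{949}{-20}\right)^{2} + \left(188 - - \frac{26625}{2}\right)} = \sqrt{\left(19 \cdot 47 + 949 \left(- \frac{1}{20}\right)\right)^{2} + \left(188 + \frac{26625}{2}\right)} = \sqrt{\left(893 - \frac{949}{20}\right)^{2} + \frac{27001}{2}} = \sqrt{\left(\frac{16911}{20}\right)^{2} + \frac{27001}{2}} = \sqrt{\frac{285981921}{400} + \frac{27001}{2}} = \sqrt{\frac{291382121}{400}} = \frac{\sqrt{291382121}}{20}$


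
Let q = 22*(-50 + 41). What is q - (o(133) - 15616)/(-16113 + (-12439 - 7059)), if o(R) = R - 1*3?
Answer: -7066464/35611 ≈ -198.43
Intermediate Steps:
o(R) = -3 + R (o(R) = R - 3 = -3 + R)
q = -198 (q = 22*(-9) = -198)
q - (o(133) - 15616)/(-16113 + (-12439 - 7059)) = -198 - ((-3 + 133) - 15616)/(-16113 + (-12439 - 7059)) = -198 - (130 - 15616)/(-16113 - 19498) = -198 - (-15486)/(-35611) = -198 - (-15486)*(-1)/35611 = -198 - 1*15486/35611 = -198 - 15486/35611 = -7066464/35611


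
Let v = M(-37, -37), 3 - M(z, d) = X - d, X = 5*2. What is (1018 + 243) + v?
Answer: 1217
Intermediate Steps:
X = 10
M(z, d) = -7 + d (M(z, d) = 3 - (10 - d) = 3 + (-10 + d) = -7 + d)
v = -44 (v = -7 - 37 = -44)
(1018 + 243) + v = (1018 + 243) - 44 = 1261 - 44 = 1217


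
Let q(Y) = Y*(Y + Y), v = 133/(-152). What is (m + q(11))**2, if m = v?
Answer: 3721041/64 ≈ 58141.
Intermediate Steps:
v = -7/8 (v = 133*(-1/152) = -7/8 ≈ -0.87500)
q(Y) = 2*Y**2 (q(Y) = Y*(2*Y) = 2*Y**2)
m = -7/8 ≈ -0.87500
(m + q(11))**2 = (-7/8 + 2*11**2)**2 = (-7/8 + 2*121)**2 = (-7/8 + 242)**2 = (1929/8)**2 = 3721041/64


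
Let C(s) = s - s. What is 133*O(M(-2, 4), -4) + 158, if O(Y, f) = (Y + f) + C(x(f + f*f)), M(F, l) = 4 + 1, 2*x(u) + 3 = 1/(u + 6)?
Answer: 291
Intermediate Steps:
x(u) = -3/2 + 1/(2*(6 + u)) (x(u) = -3/2 + 1/(2*(u + 6)) = -3/2 + 1/(2*(6 + u)))
C(s) = 0
M(F, l) = 5
O(Y, f) = Y + f (O(Y, f) = (Y + f) + 0 = Y + f)
133*O(M(-2, 4), -4) + 158 = 133*(5 - 4) + 158 = 133*1 + 158 = 133 + 158 = 291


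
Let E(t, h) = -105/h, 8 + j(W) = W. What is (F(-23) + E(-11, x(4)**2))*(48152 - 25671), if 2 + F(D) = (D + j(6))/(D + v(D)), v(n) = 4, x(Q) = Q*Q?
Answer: -119666363/4864 ≈ -24602.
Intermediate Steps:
x(Q) = Q**2
j(W) = -8 + W
F(D) = -2 + (-2 + D)/(4 + D) (F(D) = -2 + (D + (-8 + 6))/(D + 4) = -2 + (D - 2)/(4 + D) = -2 + (-2 + D)/(4 + D))
(F(-23) + E(-11, x(4)**2))*(48152 - 25671) = ((-10 - 1*(-23))/(4 - 23) - 105/((4**2)**2))*(48152 - 25671) = ((-10 + 23)/(-19) - 105/(16**2))*22481 = (-1/19*13 - 105/256)*22481 = (-13/19 - 105*1/256)*22481 = (-13/19 - 105/256)*22481 = -5323/4864*22481 = -119666363/4864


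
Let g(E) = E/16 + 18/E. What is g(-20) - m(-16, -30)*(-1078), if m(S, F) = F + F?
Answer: -1293643/20 ≈ -64682.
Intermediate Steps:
m(S, F) = 2*F
g(E) = 18/E + E/16 (g(E) = E*(1/16) + 18/E = E/16 + 18/E = 18/E + E/16)
g(-20) - m(-16, -30)*(-1078) = (18/(-20) + (1/16)*(-20)) - 2*(-30)*(-1078) = (18*(-1/20) - 5/4) - 1*(-60)*(-1078) = (-9/10 - 5/4) + 60*(-1078) = -43/20 - 64680 = -1293643/20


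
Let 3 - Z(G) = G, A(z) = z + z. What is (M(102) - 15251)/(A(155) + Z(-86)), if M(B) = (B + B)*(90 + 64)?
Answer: 16165/399 ≈ 40.514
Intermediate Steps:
A(z) = 2*z
Z(G) = 3 - G
M(B) = 308*B (M(B) = (2*B)*154 = 308*B)
(M(102) - 15251)/(A(155) + Z(-86)) = (308*102 - 15251)/(2*155 + (3 - 1*(-86))) = (31416 - 15251)/(310 + (3 + 86)) = 16165/(310 + 89) = 16165/399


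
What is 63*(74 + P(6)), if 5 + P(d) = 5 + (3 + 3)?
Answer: 5040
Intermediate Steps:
P(d) = 6 (P(d) = -5 + (5 + (3 + 3)) = -5 + (5 + 6) = -5 + 11 = 6)
63*(74 + P(6)) = 63*(74 + 6) = 63*80 = 5040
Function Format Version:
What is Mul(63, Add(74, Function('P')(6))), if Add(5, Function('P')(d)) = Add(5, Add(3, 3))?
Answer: 5040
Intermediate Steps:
Function('P')(d) = 6 (Function('P')(d) = Add(-5, Add(5, Add(3, 3))) = Add(-5, Add(5, 6)) = Add(-5, 11) = 6)
Mul(63, Add(74, Function('P')(6))) = Mul(63, Add(74, 6)) = Mul(63, 80) = 5040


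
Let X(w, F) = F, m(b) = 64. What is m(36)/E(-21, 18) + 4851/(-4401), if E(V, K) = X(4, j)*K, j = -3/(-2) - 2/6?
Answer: 6659/3423 ≈ 1.9454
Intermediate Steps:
j = 7/6 (j = -3*(-½) - 2*⅙ = 3/2 - ⅓ = 7/6 ≈ 1.1667)
E(V, K) = 7*K/6
m(36)/E(-21, 18) + 4851/(-4401) = 64/(((7/6)*18)) + 4851/(-4401) = 64/21 + 4851*(-1/4401) = 64*(1/21) - 539/489 = 64/21 - 539/489 = 6659/3423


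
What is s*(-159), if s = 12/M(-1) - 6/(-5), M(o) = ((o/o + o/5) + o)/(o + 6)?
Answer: 237546/5 ≈ 47509.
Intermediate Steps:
M(o) = (1 + 6*o/5)/(6 + o) (M(o) = ((1 + o*(1/5)) + o)/(6 + o) = ((1 + o/5) + o)/(6 + o) = (1 + 6*o/5)/(6 + o))
s = -1494/5 (s = 12/(((5 + 6*(-1))/(5*(6 - 1)))) - 6/(-5) = 12/(((1/5)*(5 - 6)/5)) - 6*(-1/5) = 12/(((1/5)*(1/5)*(-1))) + 6/5 = 12/(-1/25) + 6/5 = 12*(-25) + 6/5 = -300 + 6/5 = -1494/5 ≈ -298.80)
s*(-159) = -1494/5*(-159) = 237546/5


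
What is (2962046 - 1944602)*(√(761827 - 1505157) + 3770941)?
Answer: 3836721294804 + 7122108*I*√15170 ≈ 3.8367e+12 + 8.7721e+8*I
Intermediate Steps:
(2962046 - 1944602)*(√(761827 - 1505157) + 3770941) = 1017444*(√(-743330) + 3770941) = 1017444*(7*I*√15170 + 3770941) = 1017444*(3770941 + 7*I*√15170) = 3836721294804 + 7122108*I*√15170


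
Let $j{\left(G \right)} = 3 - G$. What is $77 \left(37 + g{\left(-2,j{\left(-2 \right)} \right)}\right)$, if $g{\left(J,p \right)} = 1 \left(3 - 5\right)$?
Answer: $2695$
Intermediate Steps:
$g{\left(J,p \right)} = -2$ ($g{\left(J,p \right)} = 1 \left(-2\right) = -2$)
$77 \left(37 + g{\left(-2,j{\left(-2 \right)} \right)}\right) = 77 \left(37 - 2\right) = 77 \cdot 35 = 2695$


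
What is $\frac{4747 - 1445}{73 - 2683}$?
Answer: $- \frac{1651}{1305} \approx -1.2651$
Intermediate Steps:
$\frac{4747 - 1445}{73 - 2683} = \frac{3302}{73 - 2683} = \frac{3302}{-2610} = 3302 \left(- \frac{1}{2610}\right) = - \frac{1651}{1305}$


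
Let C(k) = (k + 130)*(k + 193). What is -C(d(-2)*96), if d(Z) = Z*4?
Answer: -366850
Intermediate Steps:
d(Z) = 4*Z
C(k) = (130 + k)*(193 + k)
-C(d(-2)*96) = -(25090 + ((4*(-2))*96)² + 323*((4*(-2))*96)) = -(25090 + (-8*96)² + 323*(-8*96)) = -(25090 + (-768)² + 323*(-768)) = -(25090 + 589824 - 248064) = -1*366850 = -366850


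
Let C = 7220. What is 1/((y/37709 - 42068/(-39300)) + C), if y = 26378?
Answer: 370490925/2675600227903 ≈ 0.00013847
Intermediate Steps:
1/((y/37709 - 42068/(-39300)) + C) = 1/((26378/37709 - 42068/(-39300)) + 7220) = 1/((26378*(1/37709) - 42068*(-1/39300)) + 7220) = 1/((26378/37709 + 10517/9825) + 7220) = 1/(655749403/370490925 + 7220) = 1/(2675600227903/370490925) = 370490925/2675600227903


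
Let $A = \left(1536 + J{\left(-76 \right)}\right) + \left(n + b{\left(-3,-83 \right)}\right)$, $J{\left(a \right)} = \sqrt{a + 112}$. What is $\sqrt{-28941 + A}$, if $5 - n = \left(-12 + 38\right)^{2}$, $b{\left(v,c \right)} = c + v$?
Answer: $2 i \sqrt{7039} \approx 167.8 i$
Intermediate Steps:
$J{\left(a \right)} = \sqrt{112 + a}$
$n = -671$ ($n = 5 - \left(-12 + 38\right)^{2} = 5 - 26^{2} = 5 - 676 = -671$)
$A = 785$ ($A = \left(1536 + \sqrt{112 - 76}\right) - 757 = \left(1536 + \sqrt{36}\right) - 757 = \left(1536 + 6\right) - 757 = 1542 - 757 = 785$)
$\sqrt{-28941 + A} = \sqrt{-28941 + 785} = \sqrt{-28156} = 2 i \sqrt{7039}$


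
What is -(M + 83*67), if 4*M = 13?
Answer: -22257/4 ≈ -5564.3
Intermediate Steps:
M = 13/4 (M = (¼)*13 = 13/4 ≈ 3.2500)
-(M + 83*67) = -(13/4 + 83*67) = -(13/4 + 5561) = -1*22257/4 = -22257/4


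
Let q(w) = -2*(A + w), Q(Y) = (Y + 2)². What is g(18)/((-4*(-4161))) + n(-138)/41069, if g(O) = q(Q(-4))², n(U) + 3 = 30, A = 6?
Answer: 4219247/170888109 ≈ 0.024690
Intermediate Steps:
Q(Y) = (2 + Y)²
q(w) = -12 - 2*w (q(w) = -2*(6 + w) = -12 - 2*w)
n(U) = 27 (n(U) = -3 + 30 = 27)
g(O) = 400 (g(O) = (-12 - 2*(2 - 4)²)² = (-12 - 2*(-2)²)² = (-12 - 2*4)² = (-12 - 8)² = (-20)² = 400)
g(18)/((-4*(-4161))) + n(-138)/41069 = 400/((-4*(-4161))) + 27/41069 = 400/16644 + 27*(1/41069) = 400*(1/16644) + 27/41069 = 100/4161 + 27/41069 = 4219247/170888109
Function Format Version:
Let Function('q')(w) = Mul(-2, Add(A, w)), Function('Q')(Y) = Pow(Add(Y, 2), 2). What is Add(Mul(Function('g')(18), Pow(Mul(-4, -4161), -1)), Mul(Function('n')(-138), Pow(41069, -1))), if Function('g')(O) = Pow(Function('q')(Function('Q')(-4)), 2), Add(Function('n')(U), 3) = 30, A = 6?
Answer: Rational(4219247, 170888109) ≈ 0.024690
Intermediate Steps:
Function('Q')(Y) = Pow(Add(2, Y), 2)
Function('q')(w) = Add(-12, Mul(-2, w)) (Function('q')(w) = Mul(-2, Add(6, w)) = Add(-12, Mul(-2, w)))
Function('n')(U) = 27 (Function('n')(U) = Add(-3, 30) = 27)
Function('g')(O) = 400 (Function('g')(O) = Pow(Add(-12, Mul(-2, Pow(Add(2, -4), 2))), 2) = Pow(Add(-12, Mul(-2, Pow(-2, 2))), 2) = Pow(Add(-12, Mul(-2, 4)), 2) = Pow(Add(-12, -8), 2) = Pow(-20, 2) = 400)
Add(Mul(Function('g')(18), Pow(Mul(-4, -4161), -1)), Mul(Function('n')(-138), Pow(41069, -1))) = Add(Mul(400, Pow(Mul(-4, -4161), -1)), Mul(27, Pow(41069, -1))) = Add(Mul(400, Pow(16644, -1)), Mul(27, Rational(1, 41069))) = Add(Mul(400, Rational(1, 16644)), Rational(27, 41069)) = Add(Rational(100, 4161), Rational(27, 41069)) = Rational(4219247, 170888109)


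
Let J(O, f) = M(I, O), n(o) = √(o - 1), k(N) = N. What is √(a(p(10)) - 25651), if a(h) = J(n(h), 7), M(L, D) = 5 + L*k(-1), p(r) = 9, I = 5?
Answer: I*√25651 ≈ 160.16*I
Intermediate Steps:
n(o) = √(-1 + o)
M(L, D) = 5 - L (M(L, D) = 5 + L*(-1) = 5 - L)
J(O, f) = 0 (J(O, f) = 5 - 1*5 = 5 - 5 = 0)
a(h) = 0
√(a(p(10)) - 25651) = √(0 - 25651) = √(-25651) = I*√25651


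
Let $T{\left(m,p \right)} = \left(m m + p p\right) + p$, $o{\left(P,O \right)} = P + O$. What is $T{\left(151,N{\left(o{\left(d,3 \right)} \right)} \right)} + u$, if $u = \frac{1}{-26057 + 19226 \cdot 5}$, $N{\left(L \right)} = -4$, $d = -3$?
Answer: $\frac{1598575350}{70073} \approx 22813.0$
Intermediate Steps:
$o{\left(P,O \right)} = O + P$
$u = \frac{1}{70073}$ ($u = \frac{1}{-26057 + 96130} = \frac{1}{70073} \approx 1.4271 \cdot 10^{-5}$)
$T{\left(m,p \right)} = p + m^{2} + p^{2}$ ($T{\left(m,p \right)} = \left(m^{2} + p^{2}\right) + p = p + m^{2} + p^{2}$)
$T{\left(151,N{\left(o{\left(d,3 \right)} \right)} \right)} + u = \left(-4 + 151^{2} + \left(-4\right)^{2}\right) + \frac{1}{70073} = \left(-4 + 22801 + 16\right) + \frac{1}{70073} = 22813 + \frac{1}{70073} = \frac{1598575350}{70073}$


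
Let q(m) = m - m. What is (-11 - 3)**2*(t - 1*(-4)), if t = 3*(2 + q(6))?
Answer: 1960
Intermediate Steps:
q(m) = 0
t = 6 (t = 3*(2 + 0) = 3*2 = 6)
(-11 - 3)**2*(t - 1*(-4)) = (-11 - 3)**2*(6 - 1*(-4)) = (-14)**2*(6 + 4) = 196*10 = 1960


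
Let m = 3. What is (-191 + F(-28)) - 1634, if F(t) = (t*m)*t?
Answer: 527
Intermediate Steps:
F(t) = 3*t² (F(t) = (t*3)*t = (3*t)*t = 3*t²)
(-191 + F(-28)) - 1634 = (-191 + 3*(-28)²) - 1634 = (-191 + 3*784) - 1634 = (-191 + 2352) - 1634 = 2161 - 1634 = 527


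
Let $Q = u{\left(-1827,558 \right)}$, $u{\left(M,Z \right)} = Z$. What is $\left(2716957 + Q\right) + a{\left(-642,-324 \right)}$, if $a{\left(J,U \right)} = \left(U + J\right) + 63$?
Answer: $2716612$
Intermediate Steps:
$Q = 558$
$a{\left(J,U \right)} = 63 + J + U$ ($a{\left(J,U \right)} = \left(J + U\right) + 63 = 63 + J + U$)
$\left(2716957 + Q\right) + a{\left(-642,-324 \right)} = \left(2716957 + 558\right) - 903 = 2717515 - 903 = 2716612$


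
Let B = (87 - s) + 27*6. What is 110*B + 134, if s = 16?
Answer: 25764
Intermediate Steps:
B = 233 (B = (87 - 1*16) + 27*6 = (87 - 16) + 162 = 71 + 162 = 233)
110*B + 134 = 110*233 + 134 = 25630 + 134 = 25764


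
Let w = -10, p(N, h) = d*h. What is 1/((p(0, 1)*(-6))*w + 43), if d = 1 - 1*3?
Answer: -1/77 ≈ -0.012987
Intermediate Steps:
d = -2 (d = 1 - 3 = -2)
p(N, h) = -2*h
1/((p(0, 1)*(-6))*w + 43) = 1/((-2*1*(-6))*(-10) + 43) = 1/(-2*(-6)*(-10) + 43) = 1/(12*(-10) + 43) = 1/(-120 + 43) = 1/(-77) = -1/77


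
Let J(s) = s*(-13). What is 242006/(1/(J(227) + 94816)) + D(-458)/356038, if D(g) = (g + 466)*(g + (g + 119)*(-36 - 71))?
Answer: 3957697257705870/178019 ≈ 2.2232e+10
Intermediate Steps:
J(s) = -13*s
D(g) = (-12733 - 106*g)*(466 + g) (D(g) = (466 + g)*(g + (119 + g)*(-107)) = (466 + g)*(g + (-12733 - 107*g)) = (466 + g)*(-12733 - 106*g) = (-12733 - 106*g)*(466 + g))
242006/(1/(J(227) + 94816)) + D(-458)/356038 = 242006/(1/(-13*227 + 94816)) + (-5933578 - 62129*(-458) - 106*(-458)²)/356038 = 242006/(1/(-2951 + 94816)) + (-5933578 + 28455082 - 106*209764)*(1/356038) = 242006/(1/91865) + (-5933578 + 28455082 - 22234984)*(1/356038) = 242006/(1/91865) + 286520*(1/356038) = 242006*91865 + 143260/178019 = 22231881190 + 143260/178019 = 3957697257705870/178019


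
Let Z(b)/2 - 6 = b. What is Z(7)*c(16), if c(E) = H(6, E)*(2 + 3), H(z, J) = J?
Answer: 2080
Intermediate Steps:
c(E) = 5*E (c(E) = E*(2 + 3) = E*5 = 5*E)
Z(b) = 12 + 2*b
Z(7)*c(16) = (12 + 2*7)*(5*16) = (12 + 14)*80 = 26*80 = 2080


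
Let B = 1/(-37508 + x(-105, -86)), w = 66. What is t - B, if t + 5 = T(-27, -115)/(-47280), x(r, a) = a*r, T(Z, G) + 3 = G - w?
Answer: -210215999/42076245 ≈ -4.9961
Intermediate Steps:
T(Z, G) = -69 + G (T(Z, G) = -3 + (G - 1*66) = -3 + (G - 66) = -3 + (-66 + G) = -69 + G)
B = -1/28478 (B = 1/(-37508 - 86*(-105)) = 1/(-37508 + 9030) = 1/(-28478) = -1/28478 ≈ -3.5115e-5)
t = -29527/5910 (t = -5 + (-69 - 115)/(-47280) = -5 - 184*(-1/47280) = -5 + 23/5910 = -29527/5910 ≈ -4.9961)
t - B = -29527/5910 - 1*(-1/28478) = -29527/5910 + 1/28478 = -210215999/42076245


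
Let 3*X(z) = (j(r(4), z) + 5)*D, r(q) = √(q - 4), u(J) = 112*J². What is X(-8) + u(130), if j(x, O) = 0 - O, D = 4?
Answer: 5678452/3 ≈ 1.8928e+6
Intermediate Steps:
r(q) = √(-4 + q)
j(x, O) = -O
X(z) = 20/3 - 4*z/3 (X(z) = ((-z + 5)*4)/3 = ((5 - z)*4)/3 = (20 - 4*z)/3 = 20/3 - 4*z/3)
X(-8) + u(130) = (20/3 - 4/3*(-8)) + 112*130² = (20/3 + 32/3) + 112*16900 = 52/3 + 1892800 = 5678452/3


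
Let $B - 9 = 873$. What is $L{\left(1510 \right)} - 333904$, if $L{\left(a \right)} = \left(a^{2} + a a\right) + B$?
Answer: $4227178$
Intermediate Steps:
$B = 882$ ($B = 9 + 873 = 882$)
$L{\left(a \right)} = 882 + 2 a^{2}$ ($L{\left(a \right)} = \left(a^{2} + a a\right) + 882 = \left(a^{2} + a^{2}\right) + 882 = 2 a^{2} + 882 = 882 + 2 a^{2}$)
$L{\left(1510 \right)} - 333904 = \left(882 + 2 \cdot 1510^{2}\right) - 333904 = \left(882 + 2 \cdot 2280100\right) - 333904 = \left(882 + 4560200\right) - 333904 = 4561082 - 333904 = 4227178$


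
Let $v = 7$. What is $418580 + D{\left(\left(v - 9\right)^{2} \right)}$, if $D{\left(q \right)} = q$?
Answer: $418584$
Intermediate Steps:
$418580 + D{\left(\left(v - 9\right)^{2} \right)} = 418580 + \left(7 - 9\right)^{2} = 418580 + \left(-2\right)^{2} = 418580 + 4 = 418584$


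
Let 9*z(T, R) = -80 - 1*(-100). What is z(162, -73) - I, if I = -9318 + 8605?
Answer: 6437/9 ≈ 715.22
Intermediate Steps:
z(T, R) = 20/9 (z(T, R) = (-80 - 1*(-100))/9 = (-80 + 100)/9 = (⅑)*20 = 20/9)
I = -713
z(162, -73) - I = 20/9 - 1*(-713) = 20/9 + 713 = 6437/9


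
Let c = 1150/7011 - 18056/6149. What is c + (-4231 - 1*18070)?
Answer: -961529879605/43110639 ≈ -22304.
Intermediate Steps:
c = -119519266/43110639 (c = 1150*(1/7011) - 18056*1/6149 = 1150/7011 - 18056/6149 = -119519266/43110639 ≈ -2.7724)
c + (-4231 - 1*18070) = -119519266/43110639 + (-4231 - 1*18070) = -119519266/43110639 + (-4231 - 18070) = -119519266/43110639 - 22301 = -961529879605/43110639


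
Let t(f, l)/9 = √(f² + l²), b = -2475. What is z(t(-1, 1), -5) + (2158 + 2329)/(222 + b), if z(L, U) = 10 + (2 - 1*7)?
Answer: 6778/2253 ≈ 3.0084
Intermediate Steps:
t(f, l) = 9*√(f² + l²)
z(L, U) = 5 (z(L, U) = 10 + (2 - 7) = 10 - 5 = 5)
z(t(-1, 1), -5) + (2158 + 2329)/(222 + b) = 5 + (2158 + 2329)/(222 - 2475) = 5 + 4487/(-2253) = 5 + 4487*(-1/2253) = 5 - 4487/2253 = 6778/2253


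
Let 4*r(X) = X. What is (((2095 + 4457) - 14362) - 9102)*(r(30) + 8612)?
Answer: -145772984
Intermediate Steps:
r(X) = X/4
(((2095 + 4457) - 14362) - 9102)*(r(30) + 8612) = (((2095 + 4457) - 14362) - 9102)*((1/4)*30 + 8612) = ((6552 - 14362) - 9102)*(15/2 + 8612) = (-7810 - 9102)*(17239/2) = -16912*17239/2 = -145772984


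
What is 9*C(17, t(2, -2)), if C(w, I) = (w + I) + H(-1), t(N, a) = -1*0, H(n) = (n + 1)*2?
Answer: 153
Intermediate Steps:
H(n) = 2 + 2*n (H(n) = (1 + n)*2 = 2 + 2*n)
t(N, a) = 0
C(w, I) = I + w (C(w, I) = (w + I) + (2 + 2*(-1)) = (I + w) + (2 - 2) = (I + w) + 0 = I + w)
9*C(17, t(2, -2)) = 9*(0 + 17) = 9*17 = 153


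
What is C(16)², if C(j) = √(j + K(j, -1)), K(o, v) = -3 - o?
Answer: -3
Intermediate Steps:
C(j) = I*√3 (C(j) = √(j + (-3 - j)) = √(-3) = I*√3)
C(16)² = (I*√3)² = -3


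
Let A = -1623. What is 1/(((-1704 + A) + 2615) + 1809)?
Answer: 1/1097 ≈ 0.00091158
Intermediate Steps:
1/(((-1704 + A) + 2615) + 1809) = 1/(((-1704 - 1623) + 2615) + 1809) = 1/((-3327 + 2615) + 1809) = 1/(-712 + 1809) = 1/1097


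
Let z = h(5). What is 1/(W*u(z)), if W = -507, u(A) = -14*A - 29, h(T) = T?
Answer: 1/50193 ≈ 1.9923e-5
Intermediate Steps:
z = 5
u(A) = -29 - 14*A
1/(W*u(z)) = 1/(-507*(-29 - 14*5)) = 1/(-507*(-29 - 70)) = 1/(-507*(-99)) = 1/50193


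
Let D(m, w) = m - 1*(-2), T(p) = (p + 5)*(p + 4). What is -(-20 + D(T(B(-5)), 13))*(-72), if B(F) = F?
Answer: -1296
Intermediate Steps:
T(p) = (4 + p)*(5 + p) (T(p) = (5 + p)*(4 + p) = (4 + p)*(5 + p))
D(m, w) = 2 + m (D(m, w) = m + 2 = 2 + m)
-(-20 + D(T(B(-5)), 13))*(-72) = -(-20 + (2 + (20 + (-5)² + 9*(-5))))*(-72) = -(-20 + (2 + (20 + 25 - 45)))*(-72) = -(-20 + (2 + 0))*(-72) = -(-20 + 2)*(-72) = -(-18)*(-72) = -1*1296 = -1296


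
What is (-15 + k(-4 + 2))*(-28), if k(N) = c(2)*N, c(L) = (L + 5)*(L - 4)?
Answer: -364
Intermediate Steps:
c(L) = (-4 + L)*(5 + L) (c(L) = (5 + L)*(-4 + L) = (-4 + L)*(5 + L))
k(N) = -14*N (k(N) = (-20 + 2 + 2²)*N = (-20 + 2 + 4)*N = -14*N)
(-15 + k(-4 + 2))*(-28) = (-15 - 14*(-4 + 2))*(-28) = (-15 - 14*(-2))*(-28) = (-15 + 28)*(-28) = 13*(-28) = -364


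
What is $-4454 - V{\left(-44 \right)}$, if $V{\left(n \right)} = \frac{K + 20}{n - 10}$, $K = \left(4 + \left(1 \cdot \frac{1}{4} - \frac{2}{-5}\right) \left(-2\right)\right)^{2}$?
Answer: $- \frac{24048871}{5400} \approx -4453.5$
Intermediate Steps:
$K = \frac{729}{100}$ ($K = \left(4 + \left(1 \cdot \frac{1}{4} - - \frac{2}{5}\right) \left(-2\right)\right)^{2} = \left(4 + \left(\frac{1}{4} + \frac{2}{5}\right) \left(-2\right)\right)^{2} = \left(4 + \frac{13}{20} \left(-2\right)\right)^{2} = \left(4 - \frac{13}{10}\right)^{2} = \left(\frac{27}{10}\right)^{2} = \frac{729}{100} \approx 7.29$)
$V{\left(n \right)} = \frac{2729}{100 \left(-10 + n\right)}$ ($V{\left(n \right)} = \frac{\frac{729}{100} + 20}{n - 10} = \frac{2729}{100 \left(-10 + n\right)}$)
$-4454 - V{\left(-44 \right)} = -4454 - \frac{2729}{100 \left(-10 - 44\right)} = -4454 - \frac{2729}{100 \left(-54\right)} = -4454 - \frac{2729}{100} \left(- \frac{1}{54}\right) = -4454 - - \frac{2729}{5400} = -4454 + \frac{2729}{5400} = - \frac{24048871}{5400}$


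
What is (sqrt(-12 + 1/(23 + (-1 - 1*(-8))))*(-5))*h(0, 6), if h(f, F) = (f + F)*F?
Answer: -6*I*sqrt(10770) ≈ -622.67*I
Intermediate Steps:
h(f, F) = F*(F + f) (h(f, F) = (F + f)*F = F*(F + f))
(sqrt(-12 + 1/(23 + (-1 - 1*(-8))))*(-5))*h(0, 6) = (sqrt(-12 + 1/(23 + (-1 - 1*(-8))))*(-5))*(6*(6 + 0)) = (sqrt(-12 + 1/(23 + (-1 + 8)))*(-5))*(6*6) = (sqrt(-12 + 1/(23 + 7))*(-5))*36 = (sqrt(-12 + 1/30)*(-5))*36 = (sqrt(-359/30)*(-5))*36 = ((I*sqrt(10770)/30)*(-5))*36 = -I*sqrt(10770)/6*36 = -6*I*sqrt(10770)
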